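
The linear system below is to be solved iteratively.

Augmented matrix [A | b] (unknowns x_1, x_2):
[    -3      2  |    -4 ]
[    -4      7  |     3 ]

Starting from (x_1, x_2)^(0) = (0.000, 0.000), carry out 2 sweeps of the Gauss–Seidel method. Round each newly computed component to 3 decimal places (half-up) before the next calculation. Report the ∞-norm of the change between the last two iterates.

Iteration 1:
  x_1 = (-4 - (2)·0.000) / (-3) = 1.333
  x_2 = (3 - (-4)·1.333) / (7) = 1.190
Iteration 2:
  x_1 = (-4 - (2)·1.190) / (-3) = 2.127
  x_2 = (3 - (-4)·2.127) / (7) = 1.644
Change: (0.794, 0.454) → max |·| = 0.794

0.794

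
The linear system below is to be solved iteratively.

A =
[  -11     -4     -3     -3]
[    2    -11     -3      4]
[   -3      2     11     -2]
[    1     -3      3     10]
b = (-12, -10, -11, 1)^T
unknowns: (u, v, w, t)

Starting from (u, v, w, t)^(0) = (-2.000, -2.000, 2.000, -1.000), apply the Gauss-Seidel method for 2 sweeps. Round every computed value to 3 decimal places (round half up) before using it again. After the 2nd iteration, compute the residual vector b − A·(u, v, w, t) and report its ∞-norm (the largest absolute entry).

5.598

Iteration 1:
  u = (-12 - (-4)·-2.000 - (-3)·2.000 - (-3)·-1.000) / (-11) = 1.545
  v = (-10 - (2)·1.545 - (-3)·2.000 - (4)·-1.000) / (-11) = 0.281
  w = (-11 - (-3)·1.545 - (2)·0.281 - (-2)·-1.000) / (11) = -0.812
  t = (1 - (1)·1.545 - (-3)·0.281 - (3)·-0.812) / (10) = 0.273
Iteration 2:
  u = (-12 - (-4)·0.281 - (-3)·-0.812 - (-3)·0.273) / (-11) = 1.136
  v = (-10 - (2)·1.136 - (-3)·-0.812 - (4)·0.273) / (-11) = 1.436
  w = (-11 - (-3)·1.136 - (2)·1.436 - (-2)·0.273) / (11) = -0.902
  t = (1 - (1)·1.136 - (-3)·1.436 - (3)·-0.902) / (10) = 0.688
Residual b − A·x = (5.598, -1.934, 0.834, -0.002); ∞-norm = 5.598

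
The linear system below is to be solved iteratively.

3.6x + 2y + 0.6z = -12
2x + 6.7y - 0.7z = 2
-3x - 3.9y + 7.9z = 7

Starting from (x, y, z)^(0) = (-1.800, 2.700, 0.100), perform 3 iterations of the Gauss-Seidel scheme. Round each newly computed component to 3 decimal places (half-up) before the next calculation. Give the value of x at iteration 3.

Iteration 1:
  x = (-12 - (2)·2.700 - (0.6)·0.100) / (3.6) = -4.850
  y = (2 - (2)·-4.850 - (-0.7)·0.100) / (6.7) = 1.757
  z = (7 - (-3)·-4.850 - (-3.9)·1.757) / (7.9) = -0.088
Iteration 2:
  x = (-12 - (2)·1.757 - (0.6)·-0.088) / (3.6) = -4.295
  y = (2 - (2)·-4.295 - (-0.7)·-0.088) / (6.7) = 1.571
  z = (7 - (-3)·-4.295 - (-3.9)·1.571) / (7.9) = 0.031
Iteration 3:
  x = (-12 - (2)·1.571 - (0.6)·0.031) / (3.6) = -4.211
  y = (2 - (2)·-4.211 - (-0.7)·0.031) / (6.7) = 1.559
  z = (7 - (-3)·-4.211 - (-3.9)·1.559) / (7.9) = 0.057

-4.211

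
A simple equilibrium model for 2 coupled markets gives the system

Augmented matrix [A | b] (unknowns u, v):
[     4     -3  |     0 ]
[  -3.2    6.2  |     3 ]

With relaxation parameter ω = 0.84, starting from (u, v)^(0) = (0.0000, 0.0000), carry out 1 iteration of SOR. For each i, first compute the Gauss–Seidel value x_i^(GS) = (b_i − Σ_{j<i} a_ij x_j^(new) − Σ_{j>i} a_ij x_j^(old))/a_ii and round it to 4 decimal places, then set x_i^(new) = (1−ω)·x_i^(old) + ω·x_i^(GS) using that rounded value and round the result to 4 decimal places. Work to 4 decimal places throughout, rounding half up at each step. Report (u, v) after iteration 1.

Iteration 1:
  u: GS value = (0 - (-3)·0.0000) / (4) = 0.0000;  u ← (1−ω)·0.0000 + ω·0.0000 = 0.0000
  v: GS value = (3 - (-3.2)·0.0000) / (6.2) = 0.4839;  v ← (1−ω)·0.0000 + ω·0.4839 = 0.4065

(0.0000, 0.4065)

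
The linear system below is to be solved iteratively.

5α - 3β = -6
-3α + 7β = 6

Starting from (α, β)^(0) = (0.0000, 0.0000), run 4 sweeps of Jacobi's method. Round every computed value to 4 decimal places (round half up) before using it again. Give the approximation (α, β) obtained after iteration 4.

(-0.8620, 0.4310)

Iteration 1:
  α = (-6 - (-3)·0.0000) / (5) = -1.2000
  β = (6 - (-3)·0.0000) / (7) = 0.8571
Iteration 2:
  α = (-6 - (-3)·0.8571) / (5) = -0.6857
  β = (6 - (-3)·-1.2000) / (7) = 0.3429
Iteration 3:
  α = (-6 - (-3)·0.3429) / (5) = -0.9943
  β = (6 - (-3)·-0.6857) / (7) = 0.5633
Iteration 4:
  α = (-6 - (-3)·0.5633) / (5) = -0.8620
  β = (6 - (-3)·-0.9943) / (7) = 0.4310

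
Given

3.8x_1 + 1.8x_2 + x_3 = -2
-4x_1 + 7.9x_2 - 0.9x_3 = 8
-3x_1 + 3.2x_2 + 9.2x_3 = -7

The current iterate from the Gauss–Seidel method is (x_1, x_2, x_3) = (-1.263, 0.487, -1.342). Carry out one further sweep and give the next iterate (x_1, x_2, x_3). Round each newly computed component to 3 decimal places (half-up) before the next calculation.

(-0.404, 0.655, -1.120)

One sweep:
  x_1 = (-2 - (1.8)·0.487 - (1)·-1.342) / (3.8) = -0.404
  x_2 = (8 - (-4)·-0.404 - (-0.9)·-1.342) / (7.9) = 0.655
  x_3 = (-7 - (-3)·-0.404 - (3.2)·0.655) / (9.2) = -1.120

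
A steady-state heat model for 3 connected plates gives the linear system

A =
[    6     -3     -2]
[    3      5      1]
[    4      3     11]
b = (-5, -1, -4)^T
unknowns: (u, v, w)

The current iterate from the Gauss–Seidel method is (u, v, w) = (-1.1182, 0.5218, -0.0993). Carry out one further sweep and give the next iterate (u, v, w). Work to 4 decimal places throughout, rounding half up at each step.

(-0.6055, 0.1832, -0.1934)

One sweep:
  u = (-5 - (-3)·0.5218 - (-2)·-0.0993) / (6) = -0.6055
  v = (-1 - (3)·-0.6055 - (1)·-0.0993) / (5) = 0.1832
  w = (-4 - (4)·-0.6055 - (3)·0.1832) / (11) = -0.1934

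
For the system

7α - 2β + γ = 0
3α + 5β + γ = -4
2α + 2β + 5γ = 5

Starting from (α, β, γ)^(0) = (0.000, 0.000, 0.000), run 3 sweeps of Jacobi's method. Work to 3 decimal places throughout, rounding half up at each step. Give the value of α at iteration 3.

Iteration 1:
  α = (0 - (-2)·0.000 - (1)·0.000) / (7) = 0.000
  β = (-4 - (3)·0.000 - (1)·0.000) / (5) = -0.800
  γ = (5 - (2)·0.000 - (2)·0.000) / (5) = 1.000
Iteration 2:
  α = (0 - (-2)·-0.800 - (1)·1.000) / (7) = -0.371
  β = (-4 - (3)·0.000 - (1)·1.000) / (5) = -1.000
  γ = (5 - (2)·0.000 - (2)·-0.800) / (5) = 1.320
Iteration 3:
  α = (0 - (-2)·-1.000 - (1)·1.320) / (7) = -0.474
  β = (-4 - (3)·-0.371 - (1)·1.320) / (5) = -0.841
  γ = (5 - (2)·-0.371 - (2)·-1.000) / (5) = 1.548

-0.474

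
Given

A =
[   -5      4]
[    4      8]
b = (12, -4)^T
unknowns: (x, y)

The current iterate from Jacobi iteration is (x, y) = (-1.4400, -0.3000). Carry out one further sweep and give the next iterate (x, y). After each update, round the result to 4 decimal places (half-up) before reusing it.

One sweep:
  x = (12 - (4)·-0.3000) / (-5) = -2.6400
  y = (-4 - (4)·-1.4400) / (8) = 0.2200

(-2.6400, 0.2200)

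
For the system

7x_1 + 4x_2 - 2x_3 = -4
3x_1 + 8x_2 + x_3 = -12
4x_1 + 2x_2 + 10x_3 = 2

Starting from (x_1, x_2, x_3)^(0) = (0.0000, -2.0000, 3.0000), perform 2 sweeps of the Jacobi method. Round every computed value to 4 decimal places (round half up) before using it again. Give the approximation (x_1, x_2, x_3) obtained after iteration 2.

Iteration 1:
  x_1 = (-4 - (4)·-2.0000 - (-2)·3.0000) / (7) = 1.4286
  x_2 = (-12 - (3)·0.0000 - (1)·3.0000) / (8) = -1.8750
  x_3 = (2 - (4)·0.0000 - (2)·-2.0000) / (10) = 0.6000
Iteration 2:
  x_1 = (-4 - (4)·-1.8750 - (-2)·0.6000) / (7) = 0.6714
  x_2 = (-12 - (3)·1.4286 - (1)·0.6000) / (8) = -2.1107
  x_3 = (2 - (4)·1.4286 - (2)·-1.8750) / (10) = 0.0036

(0.6714, -2.1107, 0.0036)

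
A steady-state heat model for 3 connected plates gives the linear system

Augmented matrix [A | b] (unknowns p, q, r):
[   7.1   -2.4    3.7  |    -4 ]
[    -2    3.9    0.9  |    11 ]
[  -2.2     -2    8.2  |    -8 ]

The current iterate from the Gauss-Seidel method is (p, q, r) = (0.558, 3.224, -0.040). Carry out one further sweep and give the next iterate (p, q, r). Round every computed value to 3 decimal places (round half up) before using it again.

One sweep:
  p = (-4 - (-2.4)·3.224 - (3.7)·-0.040) / (7.1) = 0.547
  q = (11 - (-2)·0.547 - (0.9)·-0.040) / (3.9) = 3.110
  r = (-8 - (-2.2)·0.547 - (-2)·3.110) / (8.2) = -0.070

(0.547, 3.110, -0.070)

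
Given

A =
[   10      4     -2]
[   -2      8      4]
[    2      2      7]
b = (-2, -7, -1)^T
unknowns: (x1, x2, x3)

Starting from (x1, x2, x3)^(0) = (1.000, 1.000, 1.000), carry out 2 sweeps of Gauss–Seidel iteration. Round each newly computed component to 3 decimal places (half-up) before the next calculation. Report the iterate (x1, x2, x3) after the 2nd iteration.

(0.469, -0.954, -0.004)

Iteration 1:
  x1 = (-2 - (4)·1.000 - (-2)·1.000) / (10) = -0.400
  x2 = (-7 - (-2)·-0.400 - (4)·1.000) / (8) = -1.475
  x3 = (-1 - (2)·-0.400 - (2)·-1.475) / (7) = 0.393
Iteration 2:
  x1 = (-2 - (4)·-1.475 - (-2)·0.393) / (10) = 0.469
  x2 = (-7 - (-2)·0.469 - (4)·0.393) / (8) = -0.954
  x3 = (-1 - (2)·0.469 - (2)·-0.954) / (7) = -0.004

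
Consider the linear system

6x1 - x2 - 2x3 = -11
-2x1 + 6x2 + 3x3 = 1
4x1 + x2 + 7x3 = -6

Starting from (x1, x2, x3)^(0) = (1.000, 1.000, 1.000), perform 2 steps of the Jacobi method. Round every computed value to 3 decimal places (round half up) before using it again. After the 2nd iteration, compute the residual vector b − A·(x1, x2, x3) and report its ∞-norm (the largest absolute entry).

6.477

Iteration 1:
  x1 = (-11 - (-1)·1.000 - (-2)·1.000) / (6) = -1.333
  x2 = (1 - (-2)·1.000 - (3)·1.000) / (6) = 0.000
  x3 = (-6 - (4)·1.000 - (1)·1.000) / (7) = -1.571
Iteration 2:
  x1 = (-11 - (-1)·0.000 - (-2)·-1.571) / (6) = -2.357
  x2 = (1 - (-2)·-1.333 - (3)·-1.571) / (6) = 0.508
  x3 = (-6 - (4)·-1.333 - (1)·0.000) / (7) = -0.095
Residual b − A·x = (3.460, -6.477, 3.585); ∞-norm = 6.477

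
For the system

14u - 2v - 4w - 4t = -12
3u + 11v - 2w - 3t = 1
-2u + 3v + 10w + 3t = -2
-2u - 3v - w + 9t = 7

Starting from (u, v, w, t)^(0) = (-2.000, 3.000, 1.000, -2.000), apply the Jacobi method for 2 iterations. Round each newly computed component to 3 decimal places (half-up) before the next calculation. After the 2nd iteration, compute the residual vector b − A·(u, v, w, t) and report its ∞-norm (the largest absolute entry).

Iteration 1:
  u = (-12 - (-2)·3.000 - (-4)·1.000 - (-4)·-2.000) / (14) = -0.714
  v = (1 - (3)·-2.000 - (-2)·1.000 - (-3)·-2.000) / (11) = 0.273
  w = (-2 - (-2)·-2.000 - (3)·3.000 - (3)·-2.000) / (10) = -0.900
  t = (7 - (-2)·-2.000 - (-3)·3.000 - (-1)·1.000) / (9) = 1.444
Iteration 2:
  u = (-12 - (-2)·0.273 - (-4)·-0.900 - (-4)·1.444) / (14) = -0.663
  v = (1 - (3)·-0.714 - (-2)·-0.900 - (-3)·1.444) / (11) = 0.516
  w = (-2 - (-2)·-0.714 - (3)·0.273 - (3)·1.444) / (10) = -0.858
  t = (7 - (-2)·-0.714 - (-3)·0.273 - (-1)·-0.900) / (9) = 0.610
Residual b − A·x = (-2.678, -2.573, 1.876, 0.874); ∞-norm = 2.678

2.678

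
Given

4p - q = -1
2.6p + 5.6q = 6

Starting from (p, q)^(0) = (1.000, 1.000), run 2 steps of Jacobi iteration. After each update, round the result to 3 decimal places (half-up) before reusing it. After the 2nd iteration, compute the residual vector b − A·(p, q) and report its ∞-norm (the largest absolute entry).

0.463

Iteration 1:
  p = (-1 - (-1)·1.000) / (4) = 0.000
  q = (6 - (2.6)·1.000) / (5.6) = 0.607
Iteration 2:
  p = (-1 - (-1)·0.607) / (4) = -0.098
  q = (6 - (2.6)·0.000) / (5.6) = 1.071
Residual b − A·x = (0.463, 0.257); ∞-norm = 0.463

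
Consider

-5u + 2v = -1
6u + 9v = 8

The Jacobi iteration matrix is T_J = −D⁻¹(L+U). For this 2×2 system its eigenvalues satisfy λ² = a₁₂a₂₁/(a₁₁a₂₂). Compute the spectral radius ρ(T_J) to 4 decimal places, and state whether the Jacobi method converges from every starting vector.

0.5164

a₁₂a₂₁/(a₁₁a₂₂) = (2)·(6) / ((-5)·(9)) = -0.266667
ρ = √|-0.266667| = √0.266667 = 0.5164
ρ < 1, so Jacobi converges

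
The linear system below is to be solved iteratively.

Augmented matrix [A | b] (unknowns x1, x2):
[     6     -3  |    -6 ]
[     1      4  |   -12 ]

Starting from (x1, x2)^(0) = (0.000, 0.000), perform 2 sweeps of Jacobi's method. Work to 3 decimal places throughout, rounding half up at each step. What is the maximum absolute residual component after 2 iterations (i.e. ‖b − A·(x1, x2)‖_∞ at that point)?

1.500

Iteration 1:
  x1 = (-6 - (-3)·0.000) / (6) = -1.000
  x2 = (-12 - (1)·0.000) / (4) = -3.000
Iteration 2:
  x1 = (-6 - (-3)·-3.000) / (6) = -2.500
  x2 = (-12 - (1)·-1.000) / (4) = -2.750
Residual b − A·x = (0.750, 1.500); ∞-norm = 1.500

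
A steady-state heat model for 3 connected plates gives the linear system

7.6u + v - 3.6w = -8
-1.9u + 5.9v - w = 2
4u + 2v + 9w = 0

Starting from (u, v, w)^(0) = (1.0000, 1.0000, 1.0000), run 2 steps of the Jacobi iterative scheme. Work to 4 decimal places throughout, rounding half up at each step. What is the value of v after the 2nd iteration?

Iteration 1:
  u = (-8 - (1)·1.0000 - (-3.6)·1.0000) / (7.6) = -0.7105
  v = (2 - (-1.9)·1.0000 - (-1)·1.0000) / (5.9) = 0.8305
  w = (0 - (4)·1.0000 - (2)·1.0000) / (9) = -0.6667
Iteration 2:
  u = (-8 - (1)·0.8305 - (-3.6)·-0.6667) / (7.6) = -1.4777
  v = (2 - (-1.9)·-0.7105 - (-1)·-0.6667) / (5.9) = -0.0028
  w = (0 - (4)·-0.7105 - (2)·0.8305) / (9) = 0.1312

-0.0028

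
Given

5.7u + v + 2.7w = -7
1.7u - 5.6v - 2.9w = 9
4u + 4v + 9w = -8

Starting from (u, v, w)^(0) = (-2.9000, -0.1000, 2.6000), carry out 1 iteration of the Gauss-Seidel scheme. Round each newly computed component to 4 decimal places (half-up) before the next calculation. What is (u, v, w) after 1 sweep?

(-2.4421, -3.6949, 1.8387)

Iteration 1:
  u = (-7 - (1)·-0.1000 - (2.7)·2.6000) / (5.7) = -2.4421
  v = (9 - (1.7)·-2.4421 - (-2.9)·2.6000) / (-5.6) = -3.6949
  w = (-8 - (4)·-2.4421 - (4)·-3.6949) / (9) = 1.8387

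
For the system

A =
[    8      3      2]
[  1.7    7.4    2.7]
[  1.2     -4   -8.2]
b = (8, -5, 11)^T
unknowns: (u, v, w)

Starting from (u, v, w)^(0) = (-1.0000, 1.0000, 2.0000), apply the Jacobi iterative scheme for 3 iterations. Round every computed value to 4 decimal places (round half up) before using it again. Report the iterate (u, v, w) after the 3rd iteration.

(1.1813, -0.8466, -1.0663)

Iteration 1:
  u = (8 - (3)·1.0000 - (2)·2.0000) / (8) = 0.1250
  v = (-5 - (1.7)·-1.0000 - (2.7)·2.0000) / (7.4) = -1.1757
  w = (11 - (1.2)·-1.0000 - (-4)·1.0000) / (-8.2) = -1.9756
Iteration 2:
  u = (8 - (3)·-1.1757 - (2)·-1.9756) / (8) = 1.9348
  v = (-5 - (1.7)·0.1250 - (2.7)·-1.9756) / (7.4) = 0.0164
  w = (11 - (1.2)·0.1250 - (-4)·-1.1757) / (-8.2) = -0.7497
Iteration 3:
  u = (8 - (3)·0.0164 - (2)·-0.7497) / (8) = 1.1813
  v = (-5 - (1.7)·1.9348 - (2.7)·-0.7497) / (7.4) = -0.8466
  w = (11 - (1.2)·1.9348 - (-4)·0.0164) / (-8.2) = -1.0663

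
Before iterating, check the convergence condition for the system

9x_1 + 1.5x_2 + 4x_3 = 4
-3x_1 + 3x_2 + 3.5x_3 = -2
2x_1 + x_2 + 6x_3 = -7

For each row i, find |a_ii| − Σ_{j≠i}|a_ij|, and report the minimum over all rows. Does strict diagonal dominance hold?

row 1: |9| − (1.5+4) = 3.5
row 2: |3| − (3+3.5) = -3.5
row 3: |6| − (2+1) = 3
minimum over rows = -3.5 → not strictly diagonally dominant

-3.5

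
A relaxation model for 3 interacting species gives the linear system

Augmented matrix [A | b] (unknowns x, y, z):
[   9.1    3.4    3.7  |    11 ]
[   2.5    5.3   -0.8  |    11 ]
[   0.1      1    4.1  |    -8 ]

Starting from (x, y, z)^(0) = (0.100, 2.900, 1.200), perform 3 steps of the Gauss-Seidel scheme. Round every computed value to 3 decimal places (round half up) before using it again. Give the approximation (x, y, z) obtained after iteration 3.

(1.723, 0.924, -2.219)

Iteration 1:
  x = (11 - (3.4)·2.900 - (3.7)·1.200) / (9.1) = -0.363
  y = (11 - (2.5)·-0.363 - (-0.8)·1.200) / (5.3) = 2.428
  z = (-8 - (0.1)·-0.363 - (1)·2.428) / (4.1) = -2.535
Iteration 2:
  x = (11 - (3.4)·2.428 - (3.7)·-2.535) / (9.1) = 1.332
  y = (11 - (2.5)·1.332 - (-0.8)·-2.535) / (5.3) = 1.065
  z = (-8 - (0.1)·1.332 - (1)·1.065) / (4.1) = -2.243
Iteration 3:
  x = (11 - (3.4)·1.065 - (3.7)·-2.243) / (9.1) = 1.723
  y = (11 - (2.5)·1.723 - (-0.8)·-2.243) / (5.3) = 0.924
  z = (-8 - (0.1)·1.723 - (1)·0.924) / (4.1) = -2.219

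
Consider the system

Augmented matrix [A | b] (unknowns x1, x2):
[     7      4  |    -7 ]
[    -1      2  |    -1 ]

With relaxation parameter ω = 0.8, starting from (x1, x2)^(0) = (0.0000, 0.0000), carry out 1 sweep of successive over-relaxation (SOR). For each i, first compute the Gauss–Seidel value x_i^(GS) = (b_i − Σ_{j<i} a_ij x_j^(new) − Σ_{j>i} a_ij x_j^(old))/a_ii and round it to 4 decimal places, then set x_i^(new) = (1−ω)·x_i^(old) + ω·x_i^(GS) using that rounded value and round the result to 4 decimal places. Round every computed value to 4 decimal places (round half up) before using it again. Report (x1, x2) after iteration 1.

Iteration 1:
  x1: GS value = (-7 - (4)·0.0000) / (7) = -1.0000;  x1 ← (1−ω)·0.0000 + ω·-1.0000 = -0.8000
  x2: GS value = (-1 - (-1)·-0.8000) / (2) = -0.9000;  x2 ← (1−ω)·0.0000 + ω·-0.9000 = -0.7200

(-0.8000, -0.7200)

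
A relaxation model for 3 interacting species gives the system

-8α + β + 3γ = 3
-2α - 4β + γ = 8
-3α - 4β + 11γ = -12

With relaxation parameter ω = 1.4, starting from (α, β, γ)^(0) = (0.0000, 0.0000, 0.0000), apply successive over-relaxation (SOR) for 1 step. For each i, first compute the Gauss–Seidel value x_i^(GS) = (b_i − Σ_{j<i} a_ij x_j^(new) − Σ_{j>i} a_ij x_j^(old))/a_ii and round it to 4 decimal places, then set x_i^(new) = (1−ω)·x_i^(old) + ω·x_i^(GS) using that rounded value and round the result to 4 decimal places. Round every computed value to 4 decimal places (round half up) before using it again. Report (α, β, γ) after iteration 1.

Iteration 1:
  α: GS value = (3 - (1)·0.0000 - (3)·0.0000) / (-8) = -0.3750;  α ← (1−ω)·0.0000 + ω·-0.3750 = -0.5250
  β: GS value = (8 - (-2)·-0.5250 - (1)·0.0000) / (-4) = -1.7375;  β ← (1−ω)·0.0000 + ω·-1.7375 = -2.4325
  γ: GS value = (-12 - (-3)·-0.5250 - (-4)·-2.4325) / (11) = -2.1186;  γ ← (1−ω)·0.0000 + ω·-2.1186 = -2.9660

(-0.5250, -2.4325, -2.9660)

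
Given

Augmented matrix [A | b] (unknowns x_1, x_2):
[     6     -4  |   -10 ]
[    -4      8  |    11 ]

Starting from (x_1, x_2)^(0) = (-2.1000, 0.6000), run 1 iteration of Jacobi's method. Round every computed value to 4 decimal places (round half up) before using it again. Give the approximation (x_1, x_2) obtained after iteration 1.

Iteration 1:
  x_1 = (-10 - (-4)·0.6000) / (6) = -1.2667
  x_2 = (11 - (-4)·-2.1000) / (8) = 0.3250

(-1.2667, 0.3250)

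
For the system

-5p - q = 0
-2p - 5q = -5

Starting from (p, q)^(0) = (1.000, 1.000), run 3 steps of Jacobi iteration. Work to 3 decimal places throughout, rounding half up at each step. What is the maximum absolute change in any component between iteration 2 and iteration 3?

Iteration 1:
  p = (0 - (-1)·1.000) / (-5) = -0.200
  q = (-5 - (-2)·1.000) / (-5) = 0.600
Iteration 2:
  p = (0 - (-1)·0.600) / (-5) = -0.120
  q = (-5 - (-2)·-0.200) / (-5) = 1.080
Iteration 3:
  p = (0 - (-1)·1.080) / (-5) = -0.216
  q = (-5 - (-2)·-0.120) / (-5) = 1.048
Change: (-0.096, -0.032) → max |·| = 0.096

0.096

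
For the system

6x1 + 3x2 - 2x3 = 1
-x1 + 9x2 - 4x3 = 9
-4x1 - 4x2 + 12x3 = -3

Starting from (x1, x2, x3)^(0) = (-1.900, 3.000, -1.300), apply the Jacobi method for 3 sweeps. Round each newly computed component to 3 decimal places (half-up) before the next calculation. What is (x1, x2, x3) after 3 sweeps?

Iteration 1:
  x1 = (1 - (3)·3.000 - (-2)·-1.300) / (6) = -1.767
  x2 = (9 - (-1)·-1.900 - (-4)·-1.300) / (9) = 0.211
  x3 = (-3 - (-4)·-1.900 - (-4)·3.000) / (12) = 0.117
Iteration 2:
  x1 = (1 - (3)·0.211 - (-2)·0.117) / (6) = 0.100
  x2 = (9 - (-1)·-1.767 - (-4)·0.117) / (9) = 0.856
  x3 = (-3 - (-4)·-1.767 - (-4)·0.211) / (12) = -0.769
Iteration 3:
  x1 = (1 - (3)·0.856 - (-2)·-0.769) / (6) = -0.518
  x2 = (9 - (-1)·0.100 - (-4)·-0.769) / (9) = 0.669
  x3 = (-3 - (-4)·0.100 - (-4)·0.856) / (12) = 0.069

(-0.518, 0.669, 0.069)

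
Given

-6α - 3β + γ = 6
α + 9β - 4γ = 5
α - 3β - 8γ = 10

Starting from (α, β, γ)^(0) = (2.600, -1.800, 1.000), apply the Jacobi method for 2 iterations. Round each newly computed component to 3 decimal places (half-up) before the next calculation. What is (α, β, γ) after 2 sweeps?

Iteration 1:
  α = (6 - (-3)·-1.800 - (1)·1.000) / (-6) = 0.067
  β = (5 - (1)·2.600 - (-4)·1.000) / (9) = 0.711
  γ = (10 - (1)·2.600 - (-3)·-1.800) / (-8) = -0.250
Iteration 2:
  α = (6 - (-3)·0.711 - (1)·-0.250) / (-6) = -1.397
  β = (5 - (1)·0.067 - (-4)·-0.250) / (9) = 0.437
  γ = (10 - (1)·0.067 - (-3)·0.711) / (-8) = -1.508

(-1.397, 0.437, -1.508)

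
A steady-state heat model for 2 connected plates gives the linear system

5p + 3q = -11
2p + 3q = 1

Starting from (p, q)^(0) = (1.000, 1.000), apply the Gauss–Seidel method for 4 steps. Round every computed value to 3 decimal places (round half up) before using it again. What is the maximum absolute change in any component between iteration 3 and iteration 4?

Iteration 1:
  p = (-11 - (3)·1.000) / (5) = -2.800
  q = (1 - (2)·-2.800) / (3) = 2.200
Iteration 2:
  p = (-11 - (3)·2.200) / (5) = -3.520
  q = (1 - (2)·-3.520) / (3) = 2.680
Iteration 3:
  p = (-11 - (3)·2.680) / (5) = -3.808
  q = (1 - (2)·-3.808) / (3) = 2.872
Iteration 4:
  p = (-11 - (3)·2.872) / (5) = -3.923
  q = (1 - (2)·-3.923) / (3) = 2.949
Change: (-0.115, 0.077) → max |·| = 0.115

0.115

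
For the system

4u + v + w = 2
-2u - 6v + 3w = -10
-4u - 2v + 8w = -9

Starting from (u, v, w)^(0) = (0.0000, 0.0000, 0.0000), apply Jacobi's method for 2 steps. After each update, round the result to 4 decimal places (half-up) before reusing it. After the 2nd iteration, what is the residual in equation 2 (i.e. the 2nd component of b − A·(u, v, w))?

Iteration 1:
  u = (2 - (1)·0.0000 - (1)·0.0000) / (4) = 0.5000
  v = (-10 - (-2)·0.0000 - (3)·0.0000) / (-6) = 1.6667
  w = (-9 - (-4)·0.0000 - (-2)·0.0000) / (8) = -1.1250
Iteration 2:
  u = (2 - (1)·1.6667 - (1)·-1.1250) / (4) = 0.3646
  v = (-10 - (-2)·0.5000 - (3)·-1.1250) / (-6) = 0.9375
  w = (-9 - (-4)·0.5000 - (-2)·1.6667) / (8) = -0.4583
Residual b − A·x = (0.0624, -2.2709, -2.0002)

-2.2709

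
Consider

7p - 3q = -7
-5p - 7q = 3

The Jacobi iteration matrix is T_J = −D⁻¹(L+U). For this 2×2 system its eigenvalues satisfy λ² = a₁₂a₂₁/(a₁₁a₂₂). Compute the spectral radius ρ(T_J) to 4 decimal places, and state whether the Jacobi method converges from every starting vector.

a₁₂a₂₁/(a₁₁a₂₂) = (-3)·(-5) / ((7)·(-7)) = -0.306122
ρ = √|-0.306122| = √0.306122 = 0.5533
ρ < 1, so Jacobi converges

0.5533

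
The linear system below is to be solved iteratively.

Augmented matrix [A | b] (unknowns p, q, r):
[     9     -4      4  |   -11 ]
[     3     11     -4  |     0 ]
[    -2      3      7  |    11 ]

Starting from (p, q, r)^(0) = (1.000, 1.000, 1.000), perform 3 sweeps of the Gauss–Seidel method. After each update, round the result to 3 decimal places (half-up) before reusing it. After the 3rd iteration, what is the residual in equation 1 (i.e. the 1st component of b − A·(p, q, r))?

-0.094

Iteration 1:
  p = (-11 - (-4)·1.000 - (4)·1.000) / (9) = -1.222
  q = (0 - (3)·-1.222 - (-4)·1.000) / (11) = 0.697
  r = (11 - (-2)·-1.222 - (3)·0.697) / (7) = 0.924
Iteration 2:
  p = (-11 - (-4)·0.697 - (4)·0.924) / (9) = -1.323
  q = (0 - (3)·-1.323 - (-4)·0.924) / (11) = 0.697
  r = (11 - (-2)·-1.323 - (3)·0.697) / (7) = 0.895
Iteration 3:
  p = (-11 - (-4)·0.697 - (4)·0.895) / (9) = -1.310
  q = (0 - (3)·-1.310 - (-4)·0.895) / (11) = 0.683
  r = (11 - (-2)·-1.310 - (3)·0.683) / (7) = 0.904
Residual b − A·x = (-0.094, 0.033, 0.003)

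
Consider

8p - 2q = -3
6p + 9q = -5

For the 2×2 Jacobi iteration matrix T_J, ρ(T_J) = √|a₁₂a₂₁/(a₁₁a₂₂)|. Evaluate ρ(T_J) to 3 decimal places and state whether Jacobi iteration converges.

a₁₂a₂₁/(a₁₁a₂₂) = (-2)·(6) / ((8)·(9)) = -0.166667
ρ = √|-0.166667| = √0.166667 = 0.408
ρ < 1, so Jacobi converges

0.408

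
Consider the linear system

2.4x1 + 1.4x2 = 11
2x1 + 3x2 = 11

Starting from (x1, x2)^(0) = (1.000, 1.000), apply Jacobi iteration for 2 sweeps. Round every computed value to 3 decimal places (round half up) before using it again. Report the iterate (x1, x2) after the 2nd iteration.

(2.833, 1.000)

Iteration 1:
  x1 = (11 - (1.4)·1.000) / (2.4) = 4.000
  x2 = (11 - (2)·1.000) / (3) = 3.000
Iteration 2:
  x1 = (11 - (1.4)·3.000) / (2.4) = 2.833
  x2 = (11 - (2)·4.000) / (3) = 1.000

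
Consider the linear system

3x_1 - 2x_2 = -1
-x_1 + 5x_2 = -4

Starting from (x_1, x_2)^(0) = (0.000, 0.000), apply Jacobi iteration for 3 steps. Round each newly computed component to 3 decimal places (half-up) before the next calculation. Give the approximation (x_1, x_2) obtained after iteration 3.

Iteration 1:
  x_1 = (-1 - (-2)·0.000) / (3) = -0.333
  x_2 = (-4 - (-1)·0.000) / (5) = -0.800
Iteration 2:
  x_1 = (-1 - (-2)·-0.800) / (3) = -0.867
  x_2 = (-4 - (-1)·-0.333) / (5) = -0.867
Iteration 3:
  x_1 = (-1 - (-2)·-0.867) / (3) = -0.911
  x_2 = (-4 - (-1)·-0.867) / (5) = -0.973

(-0.911, -0.973)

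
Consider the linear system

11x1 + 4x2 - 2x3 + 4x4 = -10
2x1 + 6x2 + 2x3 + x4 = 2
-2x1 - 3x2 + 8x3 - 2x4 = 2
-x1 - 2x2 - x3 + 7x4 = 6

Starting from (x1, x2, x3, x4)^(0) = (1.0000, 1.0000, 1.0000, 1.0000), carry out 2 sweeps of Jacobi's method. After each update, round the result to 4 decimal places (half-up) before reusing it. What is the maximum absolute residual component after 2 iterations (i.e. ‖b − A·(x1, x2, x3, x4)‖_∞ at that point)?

Iteration 1:
  x1 = (-10 - (4)·1.0000 - (-2)·1.0000 - (4)·1.0000) / (11) = -1.4545
  x2 = (2 - (2)·1.0000 - (2)·1.0000 - (1)·1.0000) / (6) = -0.5000
  x3 = (2 - (-2)·1.0000 - (-3)·1.0000 - (-2)·1.0000) / (8) = 1.1250
  x4 = (6 - (-1)·1.0000 - (-2)·1.0000 - (-1)·1.0000) / (7) = 1.4286
Iteration 2:
  x1 = (-10 - (4)·-0.5000 - (-2)·1.1250 - (4)·1.4286) / (11) = -1.0422
  x2 = (2 - (2)·-1.4545 - (2)·1.1250 - (1)·1.4286) / (6) = 0.2051
  x3 = (2 - (-2)·-1.4545 - (-3)·-0.5000 - (-2)·1.4286) / (8) = 0.0560
  x4 = (6 - (-1)·-1.4545 - (-2)·-0.5000 - (-1)·1.1250) / (7) = 0.6672
Residual b − A·x = (-1.9130, 2.0746, 1.4173, 0.7536); ∞-norm = 2.0746

2.0746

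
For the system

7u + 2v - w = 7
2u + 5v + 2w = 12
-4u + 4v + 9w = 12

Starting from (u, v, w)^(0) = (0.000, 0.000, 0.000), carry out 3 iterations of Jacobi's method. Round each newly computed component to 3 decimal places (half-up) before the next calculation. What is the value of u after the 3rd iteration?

0.682

Iteration 1:
  u = (7 - (2)·0.000 - (-1)·0.000) / (7) = 1.000
  v = (12 - (2)·0.000 - (2)·0.000) / (5) = 2.400
  w = (12 - (-4)·0.000 - (4)·0.000) / (9) = 1.333
Iteration 2:
  u = (7 - (2)·2.400 - (-1)·1.333) / (7) = 0.505
  v = (12 - (2)·1.000 - (2)·1.333) / (5) = 1.467
  w = (12 - (-4)·1.000 - (4)·2.400) / (9) = 0.711
Iteration 3:
  u = (7 - (2)·1.467 - (-1)·0.711) / (7) = 0.682
  v = (12 - (2)·0.505 - (2)·0.711) / (5) = 1.914
  w = (12 - (-4)·0.505 - (4)·1.467) / (9) = 0.906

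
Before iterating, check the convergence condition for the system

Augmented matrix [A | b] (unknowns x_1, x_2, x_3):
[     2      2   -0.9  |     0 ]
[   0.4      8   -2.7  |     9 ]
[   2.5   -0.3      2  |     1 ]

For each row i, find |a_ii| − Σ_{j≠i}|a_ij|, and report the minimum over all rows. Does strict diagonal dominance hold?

-0.9

row 1: |2| − (2+0.9) = -0.9
row 2: |8| − (0.4+2.7) = 4.9
row 3: |2| − (2.5+0.3) = -0.8
minimum over rows = -0.9 → not strictly diagonally dominant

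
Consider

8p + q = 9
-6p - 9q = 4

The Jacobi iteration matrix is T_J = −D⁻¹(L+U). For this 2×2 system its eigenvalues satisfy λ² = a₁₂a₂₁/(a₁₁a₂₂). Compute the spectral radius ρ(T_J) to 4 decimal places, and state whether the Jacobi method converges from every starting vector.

a₁₂a₂₁/(a₁₁a₂₂) = (1)·(-6) / ((8)·(-9)) = 0.083333
ρ = √|0.083333| = √0.083333 = 0.2887
ρ < 1, so Jacobi converges

0.2887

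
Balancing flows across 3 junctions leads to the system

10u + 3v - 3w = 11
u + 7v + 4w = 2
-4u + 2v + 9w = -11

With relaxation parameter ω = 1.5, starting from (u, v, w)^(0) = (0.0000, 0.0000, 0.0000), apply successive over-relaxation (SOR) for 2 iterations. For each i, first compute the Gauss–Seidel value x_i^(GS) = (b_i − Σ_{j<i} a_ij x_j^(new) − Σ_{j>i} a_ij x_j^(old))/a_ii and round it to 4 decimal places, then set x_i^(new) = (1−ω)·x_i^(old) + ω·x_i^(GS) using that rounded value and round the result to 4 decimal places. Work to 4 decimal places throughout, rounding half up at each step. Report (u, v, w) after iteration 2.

Iteration 1:
  u: GS value = (11 - (3)·0.0000 - (-3)·0.0000) / (10) = 1.1000;  u ← (1−ω)·0.0000 + ω·1.1000 = 1.6500
  v: GS value = (2 - (1)·1.6500 - (4)·0.0000) / (7) = 0.0500;  v ← (1−ω)·0.0000 + ω·0.0500 = 0.0750
  w: GS value = (-11 - (-4)·1.6500 - (2)·0.0750) / (9) = -0.5056;  w ← (1−ω)·0.0000 + ω·-0.5056 = -0.7584
Iteration 2:
  u: GS value = (11 - (3)·0.0750 - (-3)·-0.7584) / (10) = 0.8500;  u ← (1−ω)·1.6500 + ω·0.8500 = 0.4500
  v: GS value = (2 - (1)·0.4500 - (4)·-0.7584) / (7) = 0.6548;  v ← (1−ω)·0.0750 + ω·0.6548 = 0.9447
  w: GS value = (-11 - (-4)·0.4500 - (2)·0.9447) / (9) = -1.2322;  w ← (1−ω)·-0.7584 + ω·-1.2322 = -1.4691

(0.4500, 0.9447, -1.4691)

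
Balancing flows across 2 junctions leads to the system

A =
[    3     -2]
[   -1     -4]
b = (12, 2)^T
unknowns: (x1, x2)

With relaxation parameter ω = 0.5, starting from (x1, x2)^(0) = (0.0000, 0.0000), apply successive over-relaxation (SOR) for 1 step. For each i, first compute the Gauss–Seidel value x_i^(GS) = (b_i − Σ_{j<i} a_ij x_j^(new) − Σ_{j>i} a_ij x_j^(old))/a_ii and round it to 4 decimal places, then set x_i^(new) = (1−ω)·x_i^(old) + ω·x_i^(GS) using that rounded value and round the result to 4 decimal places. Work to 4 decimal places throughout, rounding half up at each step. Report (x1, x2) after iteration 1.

Iteration 1:
  x1: GS value = (12 - (-2)·0.0000) / (3) = 4.0000;  x1 ← (1−ω)·0.0000 + ω·4.0000 = 2.0000
  x2: GS value = (2 - (-1)·2.0000) / (-4) = -1.0000;  x2 ← (1−ω)·0.0000 + ω·-1.0000 = -0.5000

(2.0000, -0.5000)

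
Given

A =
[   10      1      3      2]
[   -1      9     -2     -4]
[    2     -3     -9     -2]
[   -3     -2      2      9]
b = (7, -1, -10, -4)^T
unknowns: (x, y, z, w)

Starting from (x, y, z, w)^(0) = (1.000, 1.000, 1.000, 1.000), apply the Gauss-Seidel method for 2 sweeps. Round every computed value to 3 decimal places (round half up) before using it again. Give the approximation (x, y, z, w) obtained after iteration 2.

Iteration 1:
  x = (7 - (1)·1.000 - (3)·1.000 - (2)·1.000) / (10) = 0.100
  y = (-1 - (-1)·0.100 - (-2)·1.000 - (-4)·1.000) / (9) = 0.567
  z = (-10 - (2)·0.100 - (-3)·0.567 - (-2)·1.000) / (-9) = 0.722
  w = (-4 - (-3)·0.100 - (-2)·0.567 - (2)·0.722) / (9) = -0.446
Iteration 2:
  x = (7 - (1)·0.567 - (3)·0.722 - (2)·-0.446) / (10) = 0.516
  y = (-1 - (-1)·0.516 - (-2)·0.722 - (-4)·-0.446) / (9) = -0.092
  z = (-10 - (2)·0.516 - (-3)·-0.092 - (-2)·-0.446) / (-9) = 1.356
  w = (-4 - (-3)·0.516 - (-2)·-0.092 - (2)·1.356) / (9) = -0.594

(0.516, -0.092, 1.356, -0.594)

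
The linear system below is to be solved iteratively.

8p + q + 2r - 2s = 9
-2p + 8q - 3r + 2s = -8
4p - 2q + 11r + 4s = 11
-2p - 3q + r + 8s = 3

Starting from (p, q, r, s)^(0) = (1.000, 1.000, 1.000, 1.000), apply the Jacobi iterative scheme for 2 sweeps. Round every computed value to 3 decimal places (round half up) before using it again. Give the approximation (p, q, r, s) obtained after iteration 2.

Iteration 1:
  p = (9 - (1)·1.000 - (2)·1.000 - (-2)·1.000) / (8) = 1.000
  q = (-8 - (-2)·1.000 - (-3)·1.000 - (2)·1.000) / (8) = -0.625
  r = (11 - (4)·1.000 - (-2)·1.000 - (4)·1.000) / (11) = 0.455
  s = (3 - (-2)·1.000 - (-3)·1.000 - (1)·1.000) / (8) = 0.875
Iteration 2:
  p = (9 - (1)·-0.625 - (2)·0.455 - (-2)·0.875) / (8) = 1.308
  q = (-8 - (-2)·1.000 - (-3)·0.455 - (2)·0.875) / (8) = -0.798
  r = (11 - (4)·1.000 - (-2)·-0.625 - (4)·0.875) / (11) = 0.205
  s = (3 - (-2)·1.000 - (-3)·-0.625 - (1)·0.455) / (8) = 0.334

(1.308, -0.798, 0.205, 0.334)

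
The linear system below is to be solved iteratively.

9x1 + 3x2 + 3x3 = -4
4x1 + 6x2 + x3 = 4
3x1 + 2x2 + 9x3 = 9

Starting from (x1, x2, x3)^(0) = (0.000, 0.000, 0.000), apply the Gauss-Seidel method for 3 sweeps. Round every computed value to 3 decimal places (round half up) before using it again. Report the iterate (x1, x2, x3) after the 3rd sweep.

(-1.216, 1.296, 1.117)

Iteration 1:
  x1 = (-4 - (3)·0.000 - (3)·0.000) / (9) = -0.444
  x2 = (4 - (4)·-0.444 - (1)·0.000) / (6) = 0.963
  x3 = (9 - (3)·-0.444 - (2)·0.963) / (9) = 0.934
Iteration 2:
  x1 = (-4 - (3)·0.963 - (3)·0.934) / (9) = -1.077
  x2 = (4 - (4)·-1.077 - (1)·0.934) / (6) = 1.229
  x3 = (9 - (3)·-1.077 - (2)·1.229) / (9) = 1.086
Iteration 3:
  x1 = (-4 - (3)·1.229 - (3)·1.086) / (9) = -1.216
  x2 = (4 - (4)·-1.216 - (1)·1.086) / (6) = 1.296
  x3 = (9 - (3)·-1.216 - (2)·1.296) / (9) = 1.117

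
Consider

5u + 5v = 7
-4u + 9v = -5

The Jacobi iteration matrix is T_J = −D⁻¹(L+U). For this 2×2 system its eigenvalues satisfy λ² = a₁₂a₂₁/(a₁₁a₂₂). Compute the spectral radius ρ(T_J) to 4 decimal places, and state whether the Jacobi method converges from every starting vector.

a₁₂a₂₁/(a₁₁a₂₂) = (5)·(-4) / ((5)·(9)) = -0.444444
ρ = √|-0.444444| = √0.444444 = 0.6667
ρ < 1, so Jacobi converges

0.6667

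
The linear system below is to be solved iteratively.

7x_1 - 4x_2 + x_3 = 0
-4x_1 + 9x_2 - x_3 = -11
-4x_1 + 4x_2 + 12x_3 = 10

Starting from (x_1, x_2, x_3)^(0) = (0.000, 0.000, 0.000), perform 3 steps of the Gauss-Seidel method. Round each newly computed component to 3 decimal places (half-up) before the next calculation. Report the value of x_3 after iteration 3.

1.019

Iteration 1:
  x_1 = (0 - (-4)·0.000 - (1)·0.000) / (7) = 0.000
  x_2 = (-11 - (-4)·0.000 - (-1)·0.000) / (9) = -1.222
  x_3 = (10 - (-4)·0.000 - (4)·-1.222) / (12) = 1.241
Iteration 2:
  x_1 = (0 - (-4)·-1.222 - (1)·1.241) / (7) = -0.876
  x_2 = (-11 - (-4)·-0.876 - (-1)·1.241) / (9) = -1.474
  x_3 = (10 - (-4)·-0.876 - (4)·-1.474) / (12) = 1.033
Iteration 3:
  x_1 = (0 - (-4)·-1.474 - (1)·1.033) / (7) = -0.990
  x_2 = (-11 - (-4)·-0.990 - (-1)·1.033) / (9) = -1.547
  x_3 = (10 - (-4)·-0.990 - (4)·-1.547) / (12) = 1.019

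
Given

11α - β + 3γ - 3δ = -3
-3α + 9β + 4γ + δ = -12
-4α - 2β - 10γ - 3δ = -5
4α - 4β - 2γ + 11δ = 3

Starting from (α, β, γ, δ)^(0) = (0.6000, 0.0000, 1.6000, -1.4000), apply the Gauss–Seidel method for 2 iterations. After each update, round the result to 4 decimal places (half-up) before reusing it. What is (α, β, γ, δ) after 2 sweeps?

Iteration 1:
  α = (-3 - (-1)·0.0000 - (3)·1.6000 - (-3)·-1.4000) / (11) = -1.0909
  β = (-12 - (-3)·-1.0909 - (4)·1.6000 - (1)·-1.4000) / (9) = -2.2525
  γ = (-5 - (-4)·-1.0909 - (-2)·-2.2525 - (-3)·-1.4000) / (-10) = 1.8069
  δ = (3 - (4)·-1.0909 - (-4)·-2.2525 - (-2)·1.8069) / (11) = 0.1789
Iteration 2:
  α = (-3 - (-1)·-2.2525 - (3)·1.8069 - (-3)·0.1789) / (11) = -0.9215
  β = (-12 - (-3)·-0.9215 - (4)·1.8069 - (1)·0.1789) / (9) = -2.4634
  γ = (-5 - (-4)·-0.9215 - (-2)·-2.4634 - (-3)·0.1789) / (-10) = 1.3076
  δ = (3 - (4)·-0.9215 - (-4)·-2.4634 - (-2)·1.3076) / (11) = -0.0502

(-0.9215, -2.4634, 1.3076, -0.0502)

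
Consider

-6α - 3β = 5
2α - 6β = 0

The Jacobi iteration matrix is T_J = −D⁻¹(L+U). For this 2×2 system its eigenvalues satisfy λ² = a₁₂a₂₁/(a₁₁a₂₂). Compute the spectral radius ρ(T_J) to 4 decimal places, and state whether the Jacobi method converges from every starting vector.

0.4082

a₁₂a₂₁/(a₁₁a₂₂) = (-3)·(2) / ((-6)·(-6)) = -0.166667
ρ = √|-0.166667| = √0.166667 = 0.4082
ρ < 1, so Jacobi converges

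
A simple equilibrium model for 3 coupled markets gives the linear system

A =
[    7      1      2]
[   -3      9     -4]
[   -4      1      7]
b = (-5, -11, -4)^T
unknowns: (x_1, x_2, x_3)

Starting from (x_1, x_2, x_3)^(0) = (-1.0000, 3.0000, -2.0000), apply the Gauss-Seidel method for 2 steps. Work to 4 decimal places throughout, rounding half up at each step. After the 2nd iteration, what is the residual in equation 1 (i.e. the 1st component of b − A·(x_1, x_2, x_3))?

Iteration 1:
  x_1 = (-5 - (1)·3.0000 - (2)·-2.0000) / (7) = -0.5714
  x_2 = (-11 - (-3)·-0.5714 - (-4)·-2.0000) / (9) = -2.3016
  x_3 = (-4 - (-4)·-0.5714 - (1)·-2.3016) / (7) = -0.5691
Iteration 2:
  x_1 = (-5 - (1)·-2.3016 - (2)·-0.5691) / (7) = -0.2229
  x_2 = (-11 - (-3)·-0.2229 - (-4)·-0.5691) / (9) = -1.5495
  x_3 = (-4 - (-4)·-0.2229 - (1)·-1.5495) / (7) = -0.4774
Residual b − A·x = (-0.9354, 0.3672, -0.0003)

-0.9354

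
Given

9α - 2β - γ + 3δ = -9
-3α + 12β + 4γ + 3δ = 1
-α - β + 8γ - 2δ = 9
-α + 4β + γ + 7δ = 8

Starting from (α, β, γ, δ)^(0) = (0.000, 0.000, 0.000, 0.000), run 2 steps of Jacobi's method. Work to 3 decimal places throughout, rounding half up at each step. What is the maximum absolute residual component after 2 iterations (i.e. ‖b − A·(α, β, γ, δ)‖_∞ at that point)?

Iteration 1:
  α = (-9 - (-2)·0.000 - (-1)·0.000 - (3)·0.000) / (9) = -1.000
  β = (1 - (-3)·0.000 - (4)·0.000 - (3)·0.000) / (12) = 0.083
  γ = (9 - (-1)·0.000 - (-1)·0.000 - (-2)·0.000) / (8) = 1.125
  δ = (8 - (-1)·0.000 - (4)·0.000 - (1)·0.000) / (7) = 1.143
Iteration 2:
  α = (-9 - (-2)·0.083 - (-1)·1.125 - (3)·1.143) / (9) = -1.238
  β = (1 - (-3)·-1.000 - (4)·1.125 - (3)·1.143) / (12) = -0.827
  γ = (9 - (-1)·-1.000 - (-1)·0.083 - (-2)·1.143) / (8) = 1.296
  δ = (8 - (-1)·-1.000 - (4)·0.083 - (1)·1.125) / (7) = 0.792
Residual b − A·x = (-0.592, -0.350, -1.849, 3.230); ∞-norm = 3.230

3.230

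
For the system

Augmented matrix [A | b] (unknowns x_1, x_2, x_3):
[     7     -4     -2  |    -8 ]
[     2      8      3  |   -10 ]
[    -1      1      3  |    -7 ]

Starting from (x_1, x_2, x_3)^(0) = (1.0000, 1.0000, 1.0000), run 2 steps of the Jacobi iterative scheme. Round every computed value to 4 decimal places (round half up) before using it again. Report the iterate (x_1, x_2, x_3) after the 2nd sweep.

Iteration 1:
  x_1 = (-8 - (-4)·1.0000 - (-2)·1.0000) / (7) = -0.2857
  x_2 = (-10 - (2)·1.0000 - (3)·1.0000) / (8) = -1.8750
  x_3 = (-7 - (-1)·1.0000 - (1)·1.0000) / (3) = -2.3333
Iteration 2:
  x_1 = (-8 - (-4)·-1.8750 - (-2)·-2.3333) / (7) = -2.8809
  x_2 = (-10 - (2)·-0.2857 - (3)·-2.3333) / (8) = -0.3036
  x_3 = (-7 - (-1)·-0.2857 - (1)·-1.8750) / (3) = -1.8036

(-2.8809, -0.3036, -1.8036)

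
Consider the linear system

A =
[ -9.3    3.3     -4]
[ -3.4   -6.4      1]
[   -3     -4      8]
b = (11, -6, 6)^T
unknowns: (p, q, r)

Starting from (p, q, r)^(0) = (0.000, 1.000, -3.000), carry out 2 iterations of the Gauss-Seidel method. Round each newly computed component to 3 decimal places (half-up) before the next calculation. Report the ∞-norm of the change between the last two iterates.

2.011

Iteration 1:
  p = (11 - (3.3)·1.000 - (-4)·-3.000) / (-9.3) = 0.462
  q = (-6 - (-3.4)·0.462 - (1)·-3.000) / (-6.4) = 0.223
  r = (6 - (-3)·0.462 - (-4)·0.223) / (8) = 1.035
Iteration 2:
  p = (11 - (3.3)·0.223 - (-4)·1.035) / (-9.3) = -1.549
  q = (-6 - (-3.4)·-1.549 - (1)·1.035) / (-6.4) = 1.922
  r = (6 - (-3)·-1.549 - (-4)·1.922) / (8) = 1.130
Change: (-2.011, 1.699, 0.095) → max |·| = 2.011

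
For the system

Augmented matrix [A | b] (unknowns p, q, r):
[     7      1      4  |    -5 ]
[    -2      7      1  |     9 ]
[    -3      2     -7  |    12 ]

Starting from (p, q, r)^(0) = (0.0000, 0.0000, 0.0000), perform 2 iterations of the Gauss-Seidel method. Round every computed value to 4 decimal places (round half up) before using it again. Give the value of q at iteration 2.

1.3740

Iteration 1:
  p = (-5 - (1)·0.0000 - (4)·0.0000) / (7) = -0.7143
  q = (9 - (-2)·-0.7143 - (1)·0.0000) / (7) = 1.0816
  r = (12 - (-3)·-0.7143 - (2)·1.0816) / (-7) = -1.0991
Iteration 2:
  p = (-5 - (1)·1.0816 - (4)·-1.0991) / (7) = -0.2407
  q = (9 - (-2)·-0.2407 - (1)·-1.0991) / (7) = 1.3740
  r = (12 - (-3)·-0.2407 - (2)·1.3740) / (-7) = -1.2186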